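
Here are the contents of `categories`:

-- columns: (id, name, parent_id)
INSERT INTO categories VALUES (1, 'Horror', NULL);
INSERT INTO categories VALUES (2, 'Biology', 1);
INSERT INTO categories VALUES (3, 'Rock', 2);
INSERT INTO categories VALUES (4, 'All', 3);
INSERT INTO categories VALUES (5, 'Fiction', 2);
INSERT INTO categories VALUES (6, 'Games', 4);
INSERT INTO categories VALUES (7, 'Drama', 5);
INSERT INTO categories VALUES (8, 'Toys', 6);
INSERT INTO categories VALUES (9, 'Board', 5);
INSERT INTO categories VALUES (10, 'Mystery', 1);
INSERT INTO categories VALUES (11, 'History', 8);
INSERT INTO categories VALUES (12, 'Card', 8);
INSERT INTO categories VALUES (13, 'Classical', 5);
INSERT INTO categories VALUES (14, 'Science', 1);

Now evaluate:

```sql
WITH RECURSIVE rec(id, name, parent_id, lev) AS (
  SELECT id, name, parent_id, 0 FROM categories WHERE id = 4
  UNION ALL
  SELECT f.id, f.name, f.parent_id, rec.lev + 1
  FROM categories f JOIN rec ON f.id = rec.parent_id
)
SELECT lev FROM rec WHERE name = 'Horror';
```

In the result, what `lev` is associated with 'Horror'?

Base: id=4 (All), parent_id=3, lev 0.
Iteration 1: join on id=3 -> Rock (id 3, parent_id=2, lev 1).
Iteration 2: join on id=2 -> Biology (id 2, parent_id=1, lev 2).
Iteration 3: join on id=1 -> Horror (id 1, parent_id=NULL, lev 3).
Iteration 4: parent_id is NULL; no match; recursion stops.

3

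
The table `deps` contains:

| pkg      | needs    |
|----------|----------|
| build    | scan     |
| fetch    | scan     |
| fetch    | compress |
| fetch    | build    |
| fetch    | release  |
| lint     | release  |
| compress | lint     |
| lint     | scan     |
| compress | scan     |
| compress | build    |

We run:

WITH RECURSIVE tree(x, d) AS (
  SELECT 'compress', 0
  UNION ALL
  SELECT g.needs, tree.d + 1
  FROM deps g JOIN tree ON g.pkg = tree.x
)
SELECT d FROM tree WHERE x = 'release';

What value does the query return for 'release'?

Base: (compress, d=0).
Iteration 1: edges from {compress} -> (build, d=1), (lint, d=1), (scan, d=1).
Iteration 2: edges from {build,lint,scan} -> (release, d=2), (scan, d=2) x2. [UNION ALL keeps all 3 new rows, including repeats]
Iteration 3: no outgoing edges from {release,scan}; recursion stops.

2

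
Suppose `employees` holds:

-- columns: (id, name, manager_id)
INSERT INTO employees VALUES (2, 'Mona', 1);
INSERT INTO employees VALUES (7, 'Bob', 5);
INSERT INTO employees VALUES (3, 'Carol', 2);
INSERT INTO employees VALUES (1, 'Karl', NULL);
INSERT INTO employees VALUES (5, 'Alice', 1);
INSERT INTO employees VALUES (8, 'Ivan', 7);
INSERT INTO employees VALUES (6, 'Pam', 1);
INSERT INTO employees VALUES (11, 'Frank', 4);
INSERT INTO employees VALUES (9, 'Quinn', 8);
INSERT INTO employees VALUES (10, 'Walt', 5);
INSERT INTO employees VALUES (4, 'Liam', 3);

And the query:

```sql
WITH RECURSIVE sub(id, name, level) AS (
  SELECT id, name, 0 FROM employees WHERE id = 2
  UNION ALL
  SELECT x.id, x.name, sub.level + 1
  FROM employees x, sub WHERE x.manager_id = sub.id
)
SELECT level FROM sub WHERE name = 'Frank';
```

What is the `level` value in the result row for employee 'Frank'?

3

Base: id=2 (Mona) at level 0.
Iteration 1: rows with manager_id in {2} -> Carol (id 3, level 1).
Iteration 2: rows with manager_id in {3} -> Liam (id 4, level 2).
Iteration 3: rows with manager_id in {4} -> Frank (id 11, level 3).
Iteration 4: no rows with manager_id in {11}; recursion stops.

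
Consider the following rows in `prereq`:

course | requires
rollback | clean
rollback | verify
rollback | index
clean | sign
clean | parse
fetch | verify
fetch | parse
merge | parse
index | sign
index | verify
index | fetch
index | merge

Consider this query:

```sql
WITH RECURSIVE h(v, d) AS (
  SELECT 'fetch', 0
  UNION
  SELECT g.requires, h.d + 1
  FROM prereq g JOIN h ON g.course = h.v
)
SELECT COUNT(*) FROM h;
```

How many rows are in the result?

Base: (fetch, d=0).
Iteration 1: edges from {fetch} -> (parse, d=1), (verify, d=1).
Iteration 2: no outgoing edges from {parse,verify}; recursion stops.
Total rows emitted: 3.

3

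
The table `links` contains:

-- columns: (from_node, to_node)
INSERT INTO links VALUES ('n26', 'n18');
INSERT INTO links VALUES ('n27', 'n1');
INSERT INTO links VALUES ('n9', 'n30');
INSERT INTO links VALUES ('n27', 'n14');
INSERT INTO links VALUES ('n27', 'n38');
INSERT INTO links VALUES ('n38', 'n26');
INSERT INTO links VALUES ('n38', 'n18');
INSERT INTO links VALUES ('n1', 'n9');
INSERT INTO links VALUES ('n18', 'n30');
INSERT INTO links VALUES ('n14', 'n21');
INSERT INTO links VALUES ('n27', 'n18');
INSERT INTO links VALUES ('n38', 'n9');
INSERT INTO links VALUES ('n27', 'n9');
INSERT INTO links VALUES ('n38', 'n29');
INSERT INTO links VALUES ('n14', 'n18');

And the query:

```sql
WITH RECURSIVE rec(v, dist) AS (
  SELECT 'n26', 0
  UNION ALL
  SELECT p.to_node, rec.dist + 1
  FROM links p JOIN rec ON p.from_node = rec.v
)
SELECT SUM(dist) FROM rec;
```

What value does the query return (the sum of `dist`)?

3

Base: (n26, dist=0).
Iteration 1: edges from {n26} -> (n18, dist=1).
Iteration 2: edges from {n18} -> (n30, dist=2).
Iteration 3: no outgoing edges from {n30}; recursion stops.
SUM(dist) = 0 + 1 + 2 = 3.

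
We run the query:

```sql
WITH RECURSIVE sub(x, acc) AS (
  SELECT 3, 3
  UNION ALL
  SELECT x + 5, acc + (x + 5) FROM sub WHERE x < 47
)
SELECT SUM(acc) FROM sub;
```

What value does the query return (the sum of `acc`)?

990

Base: x=3, acc=3.
Iteration 1: 3 < 47 holds -> x = 3 + 5 = 8, acc = 3 + 8 = 11.
Iteration 2: 8 < 47 holds -> x = 8 + 5 = 13, acc = 11 + 13 = 24.
Iteration 3: 13 < 47 holds -> x = 13 + 5 = 18, acc = 24 + 18 = 42.
Iteration 4: 18 < 47 holds -> x = 18 + 5 = 23, acc = 42 + 23 = 65.
Iteration 5: 23 < 47 holds -> x = 23 + 5 = 28, acc = 65 + 28 = 93.
Iteration 6: 28 < 47 holds -> x = 28 + 5 = 33, acc = 93 + 33 = 126.
Iteration 7: 33 < 47 holds -> x = 33 + 5 = 38, acc = 126 + 38 = 164.
Iteration 8: 38 < 47 holds -> x = 38 + 5 = 43, acc = 164 + 43 = 207.
Iteration 9: 43 < 47 holds -> x = 43 + 5 = 48, acc = 207 + 48 = 255.
Iteration 10: 48 < 47 fails; recursion stops.
SUM(acc) = 3 + 11 + 24 + 42 + 65 + 93 + 126 + 164 + 207 + 255 = 990.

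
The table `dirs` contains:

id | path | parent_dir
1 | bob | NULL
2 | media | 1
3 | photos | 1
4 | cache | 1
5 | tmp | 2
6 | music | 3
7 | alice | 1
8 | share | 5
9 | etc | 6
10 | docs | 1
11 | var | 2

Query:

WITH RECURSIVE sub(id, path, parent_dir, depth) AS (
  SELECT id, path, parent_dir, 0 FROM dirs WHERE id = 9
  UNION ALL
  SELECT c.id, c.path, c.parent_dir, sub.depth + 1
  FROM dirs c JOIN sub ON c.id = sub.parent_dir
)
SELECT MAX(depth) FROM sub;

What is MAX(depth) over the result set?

Base: id=9 (etc), parent_dir=6, depth 0.
Iteration 1: join on id=6 -> music (id 6, parent_dir=3, depth 1).
Iteration 2: join on id=3 -> photos (id 3, parent_dir=1, depth 2).
Iteration 3: join on id=1 -> bob (id 1, parent_dir=NULL, depth 3).
Iteration 4: parent_dir is NULL; no match; recursion stops.
depth values: 0, 1, 2, 3; the maximum is 3.

3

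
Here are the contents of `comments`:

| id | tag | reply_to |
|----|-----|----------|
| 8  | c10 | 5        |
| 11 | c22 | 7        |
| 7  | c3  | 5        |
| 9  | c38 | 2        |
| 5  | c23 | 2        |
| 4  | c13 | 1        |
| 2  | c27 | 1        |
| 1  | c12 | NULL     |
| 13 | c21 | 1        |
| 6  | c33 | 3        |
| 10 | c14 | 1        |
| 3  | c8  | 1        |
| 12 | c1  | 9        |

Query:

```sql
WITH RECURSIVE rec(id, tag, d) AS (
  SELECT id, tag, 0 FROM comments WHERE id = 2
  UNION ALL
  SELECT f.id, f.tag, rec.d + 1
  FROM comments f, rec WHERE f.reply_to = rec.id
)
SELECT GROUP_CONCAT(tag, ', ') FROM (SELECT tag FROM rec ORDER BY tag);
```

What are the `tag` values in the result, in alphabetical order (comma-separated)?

Base: id=2 (c27) at d 0.
Iteration 1: rows with reply_to in {2} -> c23 (id 5, d 1), c38 (id 9, d 1).
Iteration 2: rows with reply_to in {5,9} -> c3 (id 7, d 2), c10 (id 8, d 2), c1 (id 12, d 2).
Iteration 3: rows with reply_to in {7,8,12} -> c22 (id 11, d 3).
Iteration 4: no rows with reply_to in {11}; recursion stops.

c1, c10, c22, c23, c27, c3, c38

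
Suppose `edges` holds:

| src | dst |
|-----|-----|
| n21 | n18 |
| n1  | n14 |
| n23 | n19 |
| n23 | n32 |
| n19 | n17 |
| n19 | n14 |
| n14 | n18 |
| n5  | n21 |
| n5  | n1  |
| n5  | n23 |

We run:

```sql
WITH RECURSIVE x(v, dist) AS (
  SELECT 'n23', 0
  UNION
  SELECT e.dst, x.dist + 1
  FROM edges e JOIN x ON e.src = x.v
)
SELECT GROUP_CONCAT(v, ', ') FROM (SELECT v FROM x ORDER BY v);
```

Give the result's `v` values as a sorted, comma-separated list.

n14, n17, n18, n19, n23, n32

Base: (n23, dist=0).
Iteration 1: edges from {n23} -> (n19, dist=1), (n32, dist=1).
Iteration 2: edges from {n19,n32} -> (n14, dist=2), (n17, dist=2).
Iteration 3: edges from {n14,n17} -> (n18, dist=3).
Iteration 4: no outgoing edges from {n18}; recursion stops.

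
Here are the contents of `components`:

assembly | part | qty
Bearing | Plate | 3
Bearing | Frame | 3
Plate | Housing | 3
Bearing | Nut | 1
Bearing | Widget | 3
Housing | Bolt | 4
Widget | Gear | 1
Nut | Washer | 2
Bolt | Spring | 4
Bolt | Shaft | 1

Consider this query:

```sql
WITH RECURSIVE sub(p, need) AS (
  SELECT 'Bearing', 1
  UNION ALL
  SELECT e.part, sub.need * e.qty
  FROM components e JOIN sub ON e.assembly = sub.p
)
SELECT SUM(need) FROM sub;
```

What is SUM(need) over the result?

241

Base: (Bearing, need=1).
Iteration 1: components of {Bearing} -> Frame = 1*3 = 3, Nut = 1*1 = 1, Plate = 1*3 = 3, Widget = 1*3 = 3.
Iteration 2: components of {Frame,Nut,Plate,Widget} -> Gear = 3*1 = 3, Housing = 3*3 = 9, Washer = 1*2 = 2.
Iteration 3: components of {Gear,Housing,Washer} -> Bolt = 9*4 = 36.
Iteration 4: components of {Bolt} -> Shaft = 36*1 = 36, Spring = 36*4 = 144.
Iteration 5: no further components; recursion stops.
SUM(need) = 1 + 3 + 3 + 1 + 3 + 9 + 2 + 3 + 36 + 144 + 36 = 241.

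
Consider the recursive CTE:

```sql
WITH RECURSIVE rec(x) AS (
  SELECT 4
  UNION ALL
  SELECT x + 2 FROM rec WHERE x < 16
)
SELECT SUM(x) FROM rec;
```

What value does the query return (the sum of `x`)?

70

Base: x=4.
Iteration 1: 4 < 16 holds -> x = 4 + 2 = 6.
Iteration 2: 6 < 16 holds -> x = 6 + 2 = 8.
Iteration 3: 8 < 16 holds -> x = 8 + 2 = 10.
Iteration 4: 10 < 16 holds -> x = 10 + 2 = 12.
Iteration 5: 12 < 16 holds -> x = 12 + 2 = 14.
Iteration 6: 14 < 16 holds -> x = 14 + 2 = 16.
Iteration 7: 16 < 16 fails; recursion stops.
SUM(x) = 4 + 6 + 8 + 10 + 12 + 14 + 16 = 70.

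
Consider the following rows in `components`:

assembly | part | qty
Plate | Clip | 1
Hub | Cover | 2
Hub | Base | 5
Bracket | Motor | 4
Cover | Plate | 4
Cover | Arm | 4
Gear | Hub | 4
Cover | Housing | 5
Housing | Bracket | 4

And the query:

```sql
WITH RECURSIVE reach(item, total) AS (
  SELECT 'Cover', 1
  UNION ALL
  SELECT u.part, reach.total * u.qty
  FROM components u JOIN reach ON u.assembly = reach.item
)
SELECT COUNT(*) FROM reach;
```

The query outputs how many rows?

7

Base: (Cover, total=1).
Iteration 1: components of {Cover} -> Arm = 1*4 = 4, Housing = 1*5 = 5, Plate = 1*4 = 4.
Iteration 2: components of {Arm,Housing,Plate} -> Bracket = 5*4 = 20, Clip = 4*1 = 4.
Iteration 3: components of {Bracket,Clip} -> Motor = 20*4 = 80.
Iteration 4: no further components; recursion stops.
Total rows emitted: 7.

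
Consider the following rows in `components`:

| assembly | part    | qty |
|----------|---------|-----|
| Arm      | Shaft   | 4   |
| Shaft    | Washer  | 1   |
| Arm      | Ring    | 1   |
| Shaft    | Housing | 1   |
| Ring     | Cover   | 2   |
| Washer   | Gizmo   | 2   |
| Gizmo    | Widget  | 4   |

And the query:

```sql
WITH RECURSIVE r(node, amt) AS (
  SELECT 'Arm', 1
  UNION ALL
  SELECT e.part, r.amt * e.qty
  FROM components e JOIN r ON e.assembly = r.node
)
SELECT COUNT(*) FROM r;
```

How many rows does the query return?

Base: (Arm, amt=1).
Iteration 1: components of {Arm} -> Ring = 1*1 = 1, Shaft = 1*4 = 4.
Iteration 2: components of {Ring,Shaft} -> Cover = 1*2 = 2, Housing = 4*1 = 4, Washer = 4*1 = 4.
Iteration 3: components of {Cover,Housing,Washer} -> Gizmo = 4*2 = 8.
Iteration 4: components of {Gizmo} -> Widget = 8*4 = 32.
Iteration 5: no further components; recursion stops.
Total rows emitted: 8.

8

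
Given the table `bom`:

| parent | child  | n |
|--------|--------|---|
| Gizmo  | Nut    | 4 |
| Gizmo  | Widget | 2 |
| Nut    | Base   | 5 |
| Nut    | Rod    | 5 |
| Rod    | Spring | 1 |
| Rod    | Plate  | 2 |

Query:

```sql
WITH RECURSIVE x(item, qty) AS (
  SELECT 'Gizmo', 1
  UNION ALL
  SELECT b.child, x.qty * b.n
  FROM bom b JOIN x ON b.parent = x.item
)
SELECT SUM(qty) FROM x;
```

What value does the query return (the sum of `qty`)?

Base: (Gizmo, qty=1).
Iteration 1: components of {Gizmo} -> Nut = 1*4 = 4, Widget = 1*2 = 2.
Iteration 2: components of {Nut,Widget} -> Base = 4*5 = 20, Rod = 4*5 = 20.
Iteration 3: components of {Base,Rod} -> Plate = 20*2 = 40, Spring = 20*1 = 20.
Iteration 4: no further components; recursion stops.
SUM(qty) = 1 + 4 + 2 + 20 + 20 + 20 + 40 = 107.

107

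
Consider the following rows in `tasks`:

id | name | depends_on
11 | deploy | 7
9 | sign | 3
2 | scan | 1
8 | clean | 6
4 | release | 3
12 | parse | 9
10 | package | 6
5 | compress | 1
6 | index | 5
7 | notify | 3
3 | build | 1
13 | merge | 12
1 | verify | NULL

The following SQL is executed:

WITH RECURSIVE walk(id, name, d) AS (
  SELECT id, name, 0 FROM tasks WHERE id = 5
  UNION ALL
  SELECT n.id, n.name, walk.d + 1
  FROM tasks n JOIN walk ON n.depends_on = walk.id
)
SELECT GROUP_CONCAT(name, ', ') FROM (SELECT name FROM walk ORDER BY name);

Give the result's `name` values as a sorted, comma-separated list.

clean, compress, index, package

Base: id=5 (compress) at d 0.
Iteration 1: rows with depends_on in {5} -> index (id 6, d 1).
Iteration 2: rows with depends_on in {6} -> clean (id 8, d 2), package (id 10, d 2).
Iteration 3: no rows with depends_on in {8,10}; recursion stops.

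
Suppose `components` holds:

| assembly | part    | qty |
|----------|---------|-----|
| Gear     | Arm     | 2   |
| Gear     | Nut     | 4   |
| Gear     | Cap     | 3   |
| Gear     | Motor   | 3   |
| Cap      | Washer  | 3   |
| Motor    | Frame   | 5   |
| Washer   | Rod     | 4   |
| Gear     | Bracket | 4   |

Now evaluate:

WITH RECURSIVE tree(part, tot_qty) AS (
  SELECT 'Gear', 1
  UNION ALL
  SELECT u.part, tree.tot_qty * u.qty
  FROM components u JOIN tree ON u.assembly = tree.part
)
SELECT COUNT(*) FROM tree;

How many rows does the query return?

Base: (Gear, tot_qty=1).
Iteration 1: components of {Gear} -> Arm = 1*2 = 2, Bracket = 1*4 = 4, Cap = 1*3 = 3, Motor = 1*3 = 3, Nut = 1*4 = 4.
Iteration 2: components of {Arm,Bracket,Cap,Motor,Nut} -> Frame = 3*5 = 15, Washer = 3*3 = 9.
Iteration 3: components of {Frame,Washer} -> Rod = 9*4 = 36.
Iteration 4: no further components; recursion stops.
Total rows emitted: 9.

9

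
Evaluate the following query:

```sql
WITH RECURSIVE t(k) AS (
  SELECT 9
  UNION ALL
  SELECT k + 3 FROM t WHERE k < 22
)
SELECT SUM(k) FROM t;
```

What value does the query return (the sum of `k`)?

Base: k=9.
Iteration 1: 9 < 22 holds -> k = 9 + 3 = 12.
Iteration 2: 12 < 22 holds -> k = 12 + 3 = 15.
Iteration 3: 15 < 22 holds -> k = 15 + 3 = 18.
Iteration 4: 18 < 22 holds -> k = 18 + 3 = 21.
Iteration 5: 21 < 22 holds -> k = 21 + 3 = 24.
Iteration 6: 24 < 22 fails; recursion stops.
SUM(k) = 9 + 12 + 15 + 18 + 21 + 24 = 99.

99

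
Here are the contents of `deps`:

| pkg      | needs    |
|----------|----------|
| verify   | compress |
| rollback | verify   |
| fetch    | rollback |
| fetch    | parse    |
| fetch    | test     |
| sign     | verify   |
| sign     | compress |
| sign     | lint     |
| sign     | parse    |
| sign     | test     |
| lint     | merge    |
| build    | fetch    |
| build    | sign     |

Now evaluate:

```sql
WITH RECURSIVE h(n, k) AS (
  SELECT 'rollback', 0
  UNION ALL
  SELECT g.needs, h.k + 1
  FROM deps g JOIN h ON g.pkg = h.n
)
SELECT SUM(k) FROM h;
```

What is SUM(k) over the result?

Base: (rollback, k=0).
Iteration 1: edges from {rollback} -> (verify, k=1).
Iteration 2: edges from {verify} -> (compress, k=2).
Iteration 3: no outgoing edges from {compress}; recursion stops.
SUM(k) = 0 + 1 + 2 = 3.

3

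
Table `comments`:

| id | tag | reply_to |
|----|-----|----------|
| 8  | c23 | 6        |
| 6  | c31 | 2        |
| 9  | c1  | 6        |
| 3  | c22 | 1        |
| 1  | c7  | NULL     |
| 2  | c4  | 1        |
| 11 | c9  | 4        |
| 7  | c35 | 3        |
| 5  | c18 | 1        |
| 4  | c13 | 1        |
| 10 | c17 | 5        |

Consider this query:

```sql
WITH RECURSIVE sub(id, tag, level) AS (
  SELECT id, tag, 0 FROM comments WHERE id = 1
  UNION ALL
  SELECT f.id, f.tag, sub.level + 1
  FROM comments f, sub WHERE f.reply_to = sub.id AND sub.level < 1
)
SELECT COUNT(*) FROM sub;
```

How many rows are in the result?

Base: id=1 (c7) at level 0.
Iteration 1: rows with reply_to in {1} -> c4 (id 2, level 1), c22 (id 3, level 1), c13 (id 4, level 1), c18 (id 5, level 1).
Iteration 2: level < 1 fails for all current rows; recursion stops.
Total rows emitted: 5.

5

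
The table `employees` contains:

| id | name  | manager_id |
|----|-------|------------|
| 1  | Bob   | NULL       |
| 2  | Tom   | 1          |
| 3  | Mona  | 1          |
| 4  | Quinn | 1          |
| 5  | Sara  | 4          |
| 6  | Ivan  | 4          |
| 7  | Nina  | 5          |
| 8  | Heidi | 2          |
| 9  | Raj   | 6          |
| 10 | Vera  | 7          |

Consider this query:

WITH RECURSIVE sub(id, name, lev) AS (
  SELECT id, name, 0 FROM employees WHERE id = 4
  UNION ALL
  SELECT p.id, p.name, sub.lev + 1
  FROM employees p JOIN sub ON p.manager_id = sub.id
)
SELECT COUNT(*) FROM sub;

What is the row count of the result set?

Base: id=4 (Quinn) at lev 0.
Iteration 1: rows with manager_id in {4} -> Sara (id 5, lev 1), Ivan (id 6, lev 1).
Iteration 2: rows with manager_id in {5,6} -> Nina (id 7, lev 2), Raj (id 9, lev 2).
Iteration 3: rows with manager_id in {7,9} -> Vera (id 10, lev 3).
Iteration 4: no rows with manager_id in {10}; recursion stops.
Total rows emitted: 6.

6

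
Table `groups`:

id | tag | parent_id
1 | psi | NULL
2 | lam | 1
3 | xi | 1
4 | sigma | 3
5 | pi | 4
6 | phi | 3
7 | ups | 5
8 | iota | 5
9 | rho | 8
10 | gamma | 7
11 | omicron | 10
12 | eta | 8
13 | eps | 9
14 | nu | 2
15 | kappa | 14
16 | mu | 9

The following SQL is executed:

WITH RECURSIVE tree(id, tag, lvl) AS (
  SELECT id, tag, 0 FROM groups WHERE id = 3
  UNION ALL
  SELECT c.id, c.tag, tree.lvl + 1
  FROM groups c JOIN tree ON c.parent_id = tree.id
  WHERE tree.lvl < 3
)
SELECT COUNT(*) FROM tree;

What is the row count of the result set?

Base: id=3 (xi) at lvl 0.
Iteration 1: rows with parent_id in {3} -> sigma (id 4, lvl 1), phi (id 6, lvl 1).
Iteration 2: rows with parent_id in {4,6} -> pi (id 5, lvl 2).
Iteration 3: rows with parent_id in {5} -> ups (id 7, lvl 3), iota (id 8, lvl 3).
Iteration 4: lvl < 3 fails for all current rows; recursion stops.
Total rows emitted: 6.

6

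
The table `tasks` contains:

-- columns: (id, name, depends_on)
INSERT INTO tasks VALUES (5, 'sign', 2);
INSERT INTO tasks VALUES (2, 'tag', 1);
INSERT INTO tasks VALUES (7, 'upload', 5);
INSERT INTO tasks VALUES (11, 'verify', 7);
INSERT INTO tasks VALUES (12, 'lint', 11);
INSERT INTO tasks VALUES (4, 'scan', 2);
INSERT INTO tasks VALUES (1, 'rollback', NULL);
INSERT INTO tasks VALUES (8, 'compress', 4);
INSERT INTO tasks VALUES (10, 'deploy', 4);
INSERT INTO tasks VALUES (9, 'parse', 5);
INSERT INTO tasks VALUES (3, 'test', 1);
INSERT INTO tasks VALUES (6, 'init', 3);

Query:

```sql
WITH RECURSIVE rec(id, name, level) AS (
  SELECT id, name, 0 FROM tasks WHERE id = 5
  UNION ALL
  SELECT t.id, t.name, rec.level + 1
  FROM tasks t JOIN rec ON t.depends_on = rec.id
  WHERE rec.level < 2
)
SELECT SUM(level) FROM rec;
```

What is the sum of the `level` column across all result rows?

4

Base: id=5 (sign) at level 0.
Iteration 1: rows with depends_on in {5} -> upload (id 7, level 1), parse (id 9, level 1).
Iteration 2: rows with depends_on in {7,9} -> verify (id 11, level 2).
Iteration 3: level < 2 fails for all current rows; recursion stops.
SUM(level) = 0 + 1 + 1 + 2 = 4.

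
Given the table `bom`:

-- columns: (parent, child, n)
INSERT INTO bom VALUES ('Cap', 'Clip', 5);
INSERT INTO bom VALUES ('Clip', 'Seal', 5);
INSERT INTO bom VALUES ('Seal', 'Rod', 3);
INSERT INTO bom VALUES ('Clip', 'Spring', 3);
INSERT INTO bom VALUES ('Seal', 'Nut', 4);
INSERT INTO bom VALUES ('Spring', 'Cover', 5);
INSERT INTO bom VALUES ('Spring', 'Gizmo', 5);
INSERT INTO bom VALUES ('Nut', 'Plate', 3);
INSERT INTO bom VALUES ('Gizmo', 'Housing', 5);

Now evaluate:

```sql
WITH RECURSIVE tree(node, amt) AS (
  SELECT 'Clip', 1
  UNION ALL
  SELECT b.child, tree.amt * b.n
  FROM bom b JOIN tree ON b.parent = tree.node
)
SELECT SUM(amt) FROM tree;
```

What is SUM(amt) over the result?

Base: (Clip, amt=1).
Iteration 1: components of {Clip} -> Seal = 1*5 = 5, Spring = 1*3 = 3.
Iteration 2: components of {Seal,Spring} -> Cover = 3*5 = 15, Gizmo = 3*5 = 15, Nut = 5*4 = 20, Rod = 5*3 = 15.
Iteration 3: components of {Cover,Gizmo,Nut,Rod} -> Housing = 15*5 = 75, Plate = 20*3 = 60.
Iteration 4: no further components; recursion stops.
SUM(amt) = 1 + 5 + 3 + 15 + 20 + 15 + 15 + 60 + 75 = 209.

209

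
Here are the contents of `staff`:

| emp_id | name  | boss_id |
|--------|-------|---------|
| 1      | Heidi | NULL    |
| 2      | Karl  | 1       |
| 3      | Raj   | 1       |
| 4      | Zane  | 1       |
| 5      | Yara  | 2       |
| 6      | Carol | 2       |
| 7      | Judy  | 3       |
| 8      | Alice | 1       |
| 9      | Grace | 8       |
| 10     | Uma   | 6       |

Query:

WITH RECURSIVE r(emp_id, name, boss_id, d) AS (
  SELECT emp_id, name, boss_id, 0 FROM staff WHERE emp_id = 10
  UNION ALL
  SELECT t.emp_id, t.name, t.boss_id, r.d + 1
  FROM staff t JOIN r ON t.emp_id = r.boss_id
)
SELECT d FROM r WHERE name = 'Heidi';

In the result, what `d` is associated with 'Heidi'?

3

Base: emp_id=10 (Uma), boss_id=6, d 0.
Iteration 1: join on emp_id=6 -> Carol (id 6, boss_id=2, d 1).
Iteration 2: join on emp_id=2 -> Karl (id 2, boss_id=1, d 2).
Iteration 3: join on emp_id=1 -> Heidi (id 1, boss_id=NULL, d 3).
Iteration 4: boss_id is NULL; no match; recursion stops.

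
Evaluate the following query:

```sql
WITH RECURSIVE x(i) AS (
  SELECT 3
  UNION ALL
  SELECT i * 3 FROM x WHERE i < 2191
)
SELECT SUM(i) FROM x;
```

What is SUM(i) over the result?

9840

Base: i=3.
Iteration 1: 3 < 2191 holds -> i = 3 * 3 = 9.
Iteration 2: 9 < 2191 holds -> i = 9 * 3 = 27.
Iteration 3: 27 < 2191 holds -> i = 27 * 3 = 81.
Iteration 4: 81 < 2191 holds -> i = 81 * 3 = 243.
Iteration 5: 243 < 2191 holds -> i = 243 * 3 = 729.
Iteration 6: 729 < 2191 holds -> i = 729 * 3 = 2187.
Iteration 7: 2187 < 2191 holds -> i = 2187 * 3 = 6561.
Iteration 8: 6561 < 2191 fails; recursion stops.
SUM(i) = 3 + 9 + 27 + 81 + 243 + 729 + 2187 + 6561 = 9840.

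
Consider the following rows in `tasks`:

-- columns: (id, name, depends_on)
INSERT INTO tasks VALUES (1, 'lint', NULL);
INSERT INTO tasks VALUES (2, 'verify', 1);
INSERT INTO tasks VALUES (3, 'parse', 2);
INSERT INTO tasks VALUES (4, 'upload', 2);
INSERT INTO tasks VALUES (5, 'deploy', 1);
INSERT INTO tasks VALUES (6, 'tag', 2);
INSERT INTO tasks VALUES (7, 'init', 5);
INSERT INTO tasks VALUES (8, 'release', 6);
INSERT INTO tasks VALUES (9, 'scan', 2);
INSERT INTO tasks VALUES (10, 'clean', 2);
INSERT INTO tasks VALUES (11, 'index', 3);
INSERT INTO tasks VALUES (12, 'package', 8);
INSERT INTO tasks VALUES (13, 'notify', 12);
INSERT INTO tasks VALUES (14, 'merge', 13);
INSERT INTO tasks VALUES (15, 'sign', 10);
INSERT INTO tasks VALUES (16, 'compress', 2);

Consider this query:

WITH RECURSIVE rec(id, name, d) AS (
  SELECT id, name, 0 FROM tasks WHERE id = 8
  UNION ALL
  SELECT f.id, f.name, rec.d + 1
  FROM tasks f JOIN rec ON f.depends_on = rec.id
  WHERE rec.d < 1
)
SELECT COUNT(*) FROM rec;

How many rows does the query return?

Base: id=8 (release) at d 0.
Iteration 1: rows with depends_on in {8} -> package (id 12, d 1).
Iteration 2: d < 1 fails for all current rows; recursion stops.
Total rows emitted: 2.

2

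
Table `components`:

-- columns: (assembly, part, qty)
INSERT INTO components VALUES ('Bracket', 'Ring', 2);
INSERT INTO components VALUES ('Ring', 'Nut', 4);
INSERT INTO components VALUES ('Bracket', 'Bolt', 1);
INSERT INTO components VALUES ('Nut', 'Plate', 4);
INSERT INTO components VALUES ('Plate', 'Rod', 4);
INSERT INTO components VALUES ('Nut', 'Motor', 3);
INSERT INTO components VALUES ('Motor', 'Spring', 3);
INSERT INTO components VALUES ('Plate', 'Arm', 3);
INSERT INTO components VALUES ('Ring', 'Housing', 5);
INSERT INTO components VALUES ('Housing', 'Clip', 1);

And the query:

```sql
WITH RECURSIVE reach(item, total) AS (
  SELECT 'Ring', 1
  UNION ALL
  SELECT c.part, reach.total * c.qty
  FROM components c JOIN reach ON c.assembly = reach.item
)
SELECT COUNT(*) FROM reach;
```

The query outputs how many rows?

9

Base: (Ring, total=1).
Iteration 1: components of {Ring} -> Housing = 1*5 = 5, Nut = 1*4 = 4.
Iteration 2: components of {Housing,Nut} -> Clip = 5*1 = 5, Motor = 4*3 = 12, Plate = 4*4 = 16.
Iteration 3: components of {Clip,Motor,Plate} -> Arm = 16*3 = 48, Rod = 16*4 = 64, Spring = 12*3 = 36.
Iteration 4: no further components; recursion stops.
Total rows emitted: 9.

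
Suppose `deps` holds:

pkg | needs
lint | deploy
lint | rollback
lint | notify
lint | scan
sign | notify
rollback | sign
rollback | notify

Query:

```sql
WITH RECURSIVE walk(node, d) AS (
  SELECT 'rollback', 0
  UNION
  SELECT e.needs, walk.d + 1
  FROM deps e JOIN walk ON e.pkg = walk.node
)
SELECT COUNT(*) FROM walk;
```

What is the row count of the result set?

Base: (rollback, d=0).
Iteration 1: edges from {rollback} -> (notify, d=1), (sign, d=1).
Iteration 2: edges from {notify,sign} -> (notify, d=2).
Iteration 3: no outgoing edges from {notify}; recursion stops.
Total rows emitted: 4.

4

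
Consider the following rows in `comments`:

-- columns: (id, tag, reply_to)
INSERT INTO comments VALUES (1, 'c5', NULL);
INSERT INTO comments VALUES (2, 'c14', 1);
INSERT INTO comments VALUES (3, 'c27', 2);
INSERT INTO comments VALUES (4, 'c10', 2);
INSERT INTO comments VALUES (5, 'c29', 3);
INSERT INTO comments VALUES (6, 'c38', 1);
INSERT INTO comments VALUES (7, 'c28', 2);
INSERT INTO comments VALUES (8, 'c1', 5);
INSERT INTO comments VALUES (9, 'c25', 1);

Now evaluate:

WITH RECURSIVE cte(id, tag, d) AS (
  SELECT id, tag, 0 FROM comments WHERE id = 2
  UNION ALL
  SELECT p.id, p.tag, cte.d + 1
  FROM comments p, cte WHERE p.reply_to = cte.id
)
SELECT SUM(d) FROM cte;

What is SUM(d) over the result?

Base: id=2 (c14) at d 0.
Iteration 1: rows with reply_to in {2} -> c27 (id 3, d 1), c10 (id 4, d 1), c28 (id 7, d 1).
Iteration 2: rows with reply_to in {3,4,7} -> c29 (id 5, d 2).
Iteration 3: rows with reply_to in {5} -> c1 (id 8, d 3).
Iteration 4: no rows with reply_to in {8}; recursion stops.
SUM(d) = 0 + 1 + 1 + 1 + 2 + 3 = 8.

8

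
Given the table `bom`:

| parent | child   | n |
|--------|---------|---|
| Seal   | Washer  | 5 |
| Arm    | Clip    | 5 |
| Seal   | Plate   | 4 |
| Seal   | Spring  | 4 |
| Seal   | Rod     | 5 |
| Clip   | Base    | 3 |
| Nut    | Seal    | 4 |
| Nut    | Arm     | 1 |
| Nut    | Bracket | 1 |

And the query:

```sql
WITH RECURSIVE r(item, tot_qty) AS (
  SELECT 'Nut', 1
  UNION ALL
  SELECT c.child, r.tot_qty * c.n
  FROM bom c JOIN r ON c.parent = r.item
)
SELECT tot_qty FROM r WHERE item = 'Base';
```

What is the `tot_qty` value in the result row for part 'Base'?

15

Base: (Nut, tot_qty=1).
Iteration 1: components of {Nut} -> Arm = 1*1 = 1, Bracket = 1*1 = 1, Seal = 1*4 = 4.
Iteration 2: components of {Arm,Bracket,Seal} -> Clip = 1*5 = 5, Plate = 4*4 = 16, Rod = 4*5 = 20, Spring = 4*4 = 16, Washer = 4*5 = 20.
Iteration 3: components of {Clip,Plate,Rod,Spring,Washer} -> Base = 5*3 = 15.
Iteration 4: no further components; recursion stops.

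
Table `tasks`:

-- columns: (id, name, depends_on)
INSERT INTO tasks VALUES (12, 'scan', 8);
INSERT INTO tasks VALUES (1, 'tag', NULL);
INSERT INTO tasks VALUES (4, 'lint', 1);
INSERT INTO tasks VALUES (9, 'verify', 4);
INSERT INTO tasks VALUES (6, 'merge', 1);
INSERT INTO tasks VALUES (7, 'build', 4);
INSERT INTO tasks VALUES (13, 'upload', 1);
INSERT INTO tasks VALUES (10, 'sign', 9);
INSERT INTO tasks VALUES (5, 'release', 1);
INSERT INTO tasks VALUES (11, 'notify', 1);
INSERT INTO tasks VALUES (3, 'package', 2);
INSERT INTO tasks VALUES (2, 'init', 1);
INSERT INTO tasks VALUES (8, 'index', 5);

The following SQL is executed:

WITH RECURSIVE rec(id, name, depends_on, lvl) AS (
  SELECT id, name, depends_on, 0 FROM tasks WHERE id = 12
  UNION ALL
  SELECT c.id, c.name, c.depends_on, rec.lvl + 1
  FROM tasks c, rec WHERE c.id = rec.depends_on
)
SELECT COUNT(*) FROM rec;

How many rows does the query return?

Base: id=12 (scan), depends_on=8, lvl 0.
Iteration 1: join on id=8 -> index (id 8, depends_on=5, lvl 1).
Iteration 2: join on id=5 -> release (id 5, depends_on=1, lvl 2).
Iteration 3: join on id=1 -> tag (id 1, depends_on=NULL, lvl 3).
Iteration 4: depends_on is NULL; no match; recursion stops.
Total rows emitted: 4.

4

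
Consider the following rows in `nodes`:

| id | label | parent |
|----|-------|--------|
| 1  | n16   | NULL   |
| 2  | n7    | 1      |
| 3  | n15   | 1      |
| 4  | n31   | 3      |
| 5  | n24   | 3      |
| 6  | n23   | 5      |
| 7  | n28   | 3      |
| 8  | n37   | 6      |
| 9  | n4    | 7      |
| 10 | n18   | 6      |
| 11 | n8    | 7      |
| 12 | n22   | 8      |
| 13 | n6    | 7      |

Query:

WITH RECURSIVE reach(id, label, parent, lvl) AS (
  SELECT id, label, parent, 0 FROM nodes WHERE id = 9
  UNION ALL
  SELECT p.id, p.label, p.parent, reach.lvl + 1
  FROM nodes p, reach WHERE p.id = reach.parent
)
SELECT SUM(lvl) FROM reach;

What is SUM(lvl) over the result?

6

Base: id=9 (n4), parent=7, lvl 0.
Iteration 1: join on id=7 -> n28 (id 7, parent=3, lvl 1).
Iteration 2: join on id=3 -> n15 (id 3, parent=1, lvl 2).
Iteration 3: join on id=1 -> n16 (id 1, parent=NULL, lvl 3).
Iteration 4: parent is NULL; no match; recursion stops.
SUM(lvl) = 0 + 1 + 2 + 3 = 6.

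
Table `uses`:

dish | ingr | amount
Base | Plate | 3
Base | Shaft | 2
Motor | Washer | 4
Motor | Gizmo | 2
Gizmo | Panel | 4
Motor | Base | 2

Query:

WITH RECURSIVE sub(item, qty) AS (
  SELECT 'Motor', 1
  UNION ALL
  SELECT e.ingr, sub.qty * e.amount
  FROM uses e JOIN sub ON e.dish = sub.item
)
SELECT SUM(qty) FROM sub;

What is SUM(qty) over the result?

Base: (Motor, qty=1).
Iteration 1: components of {Motor} -> Base = 1*2 = 2, Gizmo = 1*2 = 2, Washer = 1*4 = 4.
Iteration 2: components of {Base,Gizmo,Washer} -> Panel = 2*4 = 8, Plate = 2*3 = 6, Shaft = 2*2 = 4.
Iteration 3: no further components; recursion stops.
SUM(qty) = 1 + 2 + 4 + 2 + 8 + 6 + 4 = 27.

27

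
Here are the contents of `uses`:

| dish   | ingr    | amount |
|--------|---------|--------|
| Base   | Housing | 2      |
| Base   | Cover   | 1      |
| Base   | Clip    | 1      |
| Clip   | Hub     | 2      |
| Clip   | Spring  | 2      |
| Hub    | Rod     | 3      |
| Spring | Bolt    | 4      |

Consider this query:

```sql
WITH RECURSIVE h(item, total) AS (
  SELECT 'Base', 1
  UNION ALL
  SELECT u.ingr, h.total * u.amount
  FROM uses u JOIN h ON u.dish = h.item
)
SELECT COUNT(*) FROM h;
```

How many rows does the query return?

Base: (Base, total=1).
Iteration 1: components of {Base} -> Clip = 1*1 = 1, Cover = 1*1 = 1, Housing = 1*2 = 2.
Iteration 2: components of {Clip,Cover,Housing} -> Hub = 1*2 = 2, Spring = 1*2 = 2.
Iteration 3: components of {Hub,Spring} -> Bolt = 2*4 = 8, Rod = 2*3 = 6.
Iteration 4: no further components; recursion stops.
Total rows emitted: 8.

8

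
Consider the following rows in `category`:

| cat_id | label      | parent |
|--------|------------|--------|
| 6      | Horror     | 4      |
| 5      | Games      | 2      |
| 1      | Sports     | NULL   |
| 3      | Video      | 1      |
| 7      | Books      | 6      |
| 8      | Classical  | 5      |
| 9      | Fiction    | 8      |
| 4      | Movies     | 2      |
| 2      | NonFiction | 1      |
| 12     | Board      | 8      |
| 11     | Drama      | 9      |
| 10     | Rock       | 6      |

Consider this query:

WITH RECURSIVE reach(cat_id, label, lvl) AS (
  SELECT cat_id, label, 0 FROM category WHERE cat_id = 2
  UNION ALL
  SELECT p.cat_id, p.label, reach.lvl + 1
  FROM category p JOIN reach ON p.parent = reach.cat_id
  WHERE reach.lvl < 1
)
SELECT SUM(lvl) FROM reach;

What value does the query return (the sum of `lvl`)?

Base: cat_id=2 (NonFiction) at lvl 0.
Iteration 1: rows with parent in {2} -> Movies (id 4, lvl 1), Games (id 5, lvl 1).
Iteration 2: lvl < 1 fails for all current rows; recursion stops.
SUM(lvl) = 0 + 1 + 1 = 2.

2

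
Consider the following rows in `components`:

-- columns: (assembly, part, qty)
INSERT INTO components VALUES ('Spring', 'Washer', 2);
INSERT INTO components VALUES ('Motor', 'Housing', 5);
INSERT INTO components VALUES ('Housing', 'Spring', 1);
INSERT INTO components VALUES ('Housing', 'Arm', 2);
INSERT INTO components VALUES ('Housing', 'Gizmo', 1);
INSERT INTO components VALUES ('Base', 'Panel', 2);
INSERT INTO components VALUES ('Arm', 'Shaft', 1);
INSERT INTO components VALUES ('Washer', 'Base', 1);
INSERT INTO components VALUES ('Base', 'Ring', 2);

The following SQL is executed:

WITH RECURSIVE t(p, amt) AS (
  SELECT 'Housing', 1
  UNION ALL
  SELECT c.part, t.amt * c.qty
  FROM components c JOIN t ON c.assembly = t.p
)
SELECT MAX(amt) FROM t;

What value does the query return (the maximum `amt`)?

Base: (Housing, amt=1).
Iteration 1: components of {Housing} -> Arm = 1*2 = 2, Gizmo = 1*1 = 1, Spring = 1*1 = 1.
Iteration 2: components of {Arm,Gizmo,Spring} -> Shaft = 2*1 = 2, Washer = 1*2 = 2.
Iteration 3: components of {Shaft,Washer} -> Base = 2*1 = 2.
Iteration 4: components of {Base} -> Panel = 2*2 = 4, Ring = 2*2 = 4.
Iteration 5: no further components; recursion stops.
amt values: 1, 1, 1, 2, 2, 2, 2, 4, 4; the maximum is 4.

4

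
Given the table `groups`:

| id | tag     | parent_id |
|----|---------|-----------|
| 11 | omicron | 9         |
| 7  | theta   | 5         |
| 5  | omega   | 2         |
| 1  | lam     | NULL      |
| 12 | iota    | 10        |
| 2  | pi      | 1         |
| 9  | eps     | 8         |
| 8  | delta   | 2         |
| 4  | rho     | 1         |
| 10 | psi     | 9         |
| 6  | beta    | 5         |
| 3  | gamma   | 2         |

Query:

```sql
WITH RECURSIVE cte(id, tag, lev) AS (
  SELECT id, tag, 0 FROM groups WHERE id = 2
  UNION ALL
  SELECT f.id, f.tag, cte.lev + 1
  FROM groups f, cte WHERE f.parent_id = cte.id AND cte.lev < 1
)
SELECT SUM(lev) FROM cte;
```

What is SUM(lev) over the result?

Base: id=2 (pi) at lev 0.
Iteration 1: rows with parent_id in {2} -> gamma (id 3, lev 1), omega (id 5, lev 1), delta (id 8, lev 1).
Iteration 2: lev < 1 fails for all current rows; recursion stops.
SUM(lev) = 0 + 1 + 1 + 1 = 3.

3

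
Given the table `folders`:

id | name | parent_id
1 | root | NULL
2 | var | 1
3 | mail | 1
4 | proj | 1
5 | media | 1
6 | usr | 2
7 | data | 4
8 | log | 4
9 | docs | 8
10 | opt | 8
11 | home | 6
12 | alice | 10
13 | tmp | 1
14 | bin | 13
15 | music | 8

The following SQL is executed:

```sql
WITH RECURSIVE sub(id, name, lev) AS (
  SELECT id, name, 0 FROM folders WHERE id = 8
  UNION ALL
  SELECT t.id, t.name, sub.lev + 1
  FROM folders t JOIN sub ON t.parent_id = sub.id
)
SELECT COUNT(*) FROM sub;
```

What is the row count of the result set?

5

Base: id=8 (log) at lev 0.
Iteration 1: rows with parent_id in {8} -> docs (id 9, lev 1), opt (id 10, lev 1), music (id 15, lev 1).
Iteration 2: rows with parent_id in {9,10,15} -> alice (id 12, lev 2).
Iteration 3: no rows with parent_id in {12}; recursion stops.
Total rows emitted: 5.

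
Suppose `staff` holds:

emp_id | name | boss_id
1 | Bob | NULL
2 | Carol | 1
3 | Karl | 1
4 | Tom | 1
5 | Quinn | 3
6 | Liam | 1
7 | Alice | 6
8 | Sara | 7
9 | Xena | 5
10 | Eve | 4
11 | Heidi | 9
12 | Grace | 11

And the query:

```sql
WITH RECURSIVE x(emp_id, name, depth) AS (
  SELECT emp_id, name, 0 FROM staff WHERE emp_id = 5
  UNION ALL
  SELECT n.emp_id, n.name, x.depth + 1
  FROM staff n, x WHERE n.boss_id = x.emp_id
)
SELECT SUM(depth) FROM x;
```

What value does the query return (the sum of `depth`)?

Base: emp_id=5 (Quinn) at depth 0.
Iteration 1: rows with boss_id in {5} -> Xena (id 9, depth 1).
Iteration 2: rows with boss_id in {9} -> Heidi (id 11, depth 2).
Iteration 3: rows with boss_id in {11} -> Grace (id 12, depth 3).
Iteration 4: no rows with boss_id in {12}; recursion stops.
SUM(depth) = 0 + 1 + 2 + 3 = 6.

6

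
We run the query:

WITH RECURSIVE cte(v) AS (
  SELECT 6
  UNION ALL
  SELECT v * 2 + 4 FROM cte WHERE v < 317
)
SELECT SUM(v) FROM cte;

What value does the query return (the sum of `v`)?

1242

Base: v=6.
Iteration 1: 6 < 317 holds -> v = 6 * 2 + 4 = 16.
Iteration 2: 16 < 317 holds -> v = 16 * 2 + 4 = 36.
Iteration 3: 36 < 317 holds -> v = 36 * 2 + 4 = 76.
Iteration 4: 76 < 317 holds -> v = 76 * 2 + 4 = 156.
Iteration 5: 156 < 317 holds -> v = 156 * 2 + 4 = 316.
Iteration 6: 316 < 317 holds -> v = 316 * 2 + 4 = 636.
Iteration 7: 636 < 317 fails; recursion stops.
SUM(v) = 6 + 16 + 36 + 76 + 156 + 316 + 636 = 1242.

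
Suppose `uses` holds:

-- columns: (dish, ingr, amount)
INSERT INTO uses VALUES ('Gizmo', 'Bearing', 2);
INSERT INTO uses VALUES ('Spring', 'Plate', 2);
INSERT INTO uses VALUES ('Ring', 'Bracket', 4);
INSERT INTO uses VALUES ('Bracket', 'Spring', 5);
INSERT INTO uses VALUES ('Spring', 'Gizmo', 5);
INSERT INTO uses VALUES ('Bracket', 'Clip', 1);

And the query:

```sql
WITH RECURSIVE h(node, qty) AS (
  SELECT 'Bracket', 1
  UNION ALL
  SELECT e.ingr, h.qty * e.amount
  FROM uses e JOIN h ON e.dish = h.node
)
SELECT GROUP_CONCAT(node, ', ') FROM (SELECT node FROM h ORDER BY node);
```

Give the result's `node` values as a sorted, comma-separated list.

Base: (Bracket, qty=1).
Iteration 1: components of {Bracket} -> Clip = 1*1 = 1, Spring = 1*5 = 5.
Iteration 2: components of {Clip,Spring} -> Gizmo = 5*5 = 25, Plate = 5*2 = 10.
Iteration 3: components of {Gizmo,Plate} -> Bearing = 25*2 = 50.
Iteration 4: no further components; recursion stops.

Bearing, Bracket, Clip, Gizmo, Plate, Spring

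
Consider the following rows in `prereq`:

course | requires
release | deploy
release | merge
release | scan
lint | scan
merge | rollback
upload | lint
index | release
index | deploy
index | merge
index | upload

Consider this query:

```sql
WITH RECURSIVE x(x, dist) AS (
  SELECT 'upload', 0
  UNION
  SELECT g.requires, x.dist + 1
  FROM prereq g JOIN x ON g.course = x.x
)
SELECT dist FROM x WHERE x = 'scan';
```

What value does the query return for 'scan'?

Base: (upload, dist=0).
Iteration 1: edges from {upload} -> (lint, dist=1).
Iteration 2: edges from {lint} -> (scan, dist=2).
Iteration 3: no outgoing edges from {scan}; recursion stops.

2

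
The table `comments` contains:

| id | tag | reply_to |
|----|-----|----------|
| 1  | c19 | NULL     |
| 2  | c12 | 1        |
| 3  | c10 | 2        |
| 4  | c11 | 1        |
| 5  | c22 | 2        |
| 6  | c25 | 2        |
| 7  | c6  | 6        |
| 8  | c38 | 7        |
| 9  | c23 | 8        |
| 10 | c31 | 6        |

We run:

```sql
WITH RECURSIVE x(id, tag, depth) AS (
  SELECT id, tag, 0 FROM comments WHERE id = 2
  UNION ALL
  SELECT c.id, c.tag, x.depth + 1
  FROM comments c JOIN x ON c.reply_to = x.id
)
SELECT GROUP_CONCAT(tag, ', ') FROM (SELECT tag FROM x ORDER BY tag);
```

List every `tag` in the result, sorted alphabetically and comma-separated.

c10, c12, c22, c23, c25, c31, c38, c6

Base: id=2 (c12) at depth 0.
Iteration 1: rows with reply_to in {2} -> c10 (id 3, depth 1), c22 (id 5, depth 1), c25 (id 6, depth 1).
Iteration 2: rows with reply_to in {3,5,6} -> c6 (id 7, depth 2), c31 (id 10, depth 2).
Iteration 3: rows with reply_to in {7,10} -> c38 (id 8, depth 3).
Iteration 4: rows with reply_to in {8} -> c23 (id 9, depth 4).
Iteration 5: no rows with reply_to in {9}; recursion stops.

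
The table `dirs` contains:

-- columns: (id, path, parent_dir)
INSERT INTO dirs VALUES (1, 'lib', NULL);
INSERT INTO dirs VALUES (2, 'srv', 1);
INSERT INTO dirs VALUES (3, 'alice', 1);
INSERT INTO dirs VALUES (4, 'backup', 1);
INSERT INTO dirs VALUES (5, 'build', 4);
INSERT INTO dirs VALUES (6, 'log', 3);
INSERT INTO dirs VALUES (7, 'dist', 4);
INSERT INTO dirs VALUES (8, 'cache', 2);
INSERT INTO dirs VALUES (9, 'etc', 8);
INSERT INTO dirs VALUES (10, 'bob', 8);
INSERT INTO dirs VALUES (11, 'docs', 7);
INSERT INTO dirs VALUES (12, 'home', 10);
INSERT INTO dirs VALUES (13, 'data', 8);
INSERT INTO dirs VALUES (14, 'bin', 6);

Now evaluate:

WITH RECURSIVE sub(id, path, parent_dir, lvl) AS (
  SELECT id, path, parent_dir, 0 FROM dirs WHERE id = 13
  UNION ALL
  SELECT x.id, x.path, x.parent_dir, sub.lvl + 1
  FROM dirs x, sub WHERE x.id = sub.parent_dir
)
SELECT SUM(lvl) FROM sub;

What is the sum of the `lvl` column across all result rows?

6

Base: id=13 (data), parent_dir=8, lvl 0.
Iteration 1: join on id=8 -> cache (id 8, parent_dir=2, lvl 1).
Iteration 2: join on id=2 -> srv (id 2, parent_dir=1, lvl 2).
Iteration 3: join on id=1 -> lib (id 1, parent_dir=NULL, lvl 3).
Iteration 4: parent_dir is NULL; no match; recursion stops.
SUM(lvl) = 0 + 1 + 2 + 3 = 6.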